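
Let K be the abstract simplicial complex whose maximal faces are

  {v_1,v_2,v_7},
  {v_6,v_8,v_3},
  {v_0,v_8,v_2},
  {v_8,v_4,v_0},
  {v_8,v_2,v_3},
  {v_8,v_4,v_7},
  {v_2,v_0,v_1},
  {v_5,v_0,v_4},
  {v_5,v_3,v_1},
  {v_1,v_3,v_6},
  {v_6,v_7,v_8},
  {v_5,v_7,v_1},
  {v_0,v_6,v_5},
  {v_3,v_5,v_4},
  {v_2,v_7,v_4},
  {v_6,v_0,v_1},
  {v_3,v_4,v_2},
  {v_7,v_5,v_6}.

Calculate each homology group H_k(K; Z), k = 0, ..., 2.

H_0 ≅ Z,  H_1 ≅ Z ⊕ Z/2Z,  H_2 = 0.

We work with the vertex ordering v_0 < v_1 < v_2 < v_3 < v_4 < v_5 < v_6 < v_7 < v_8. The simplices of K, each written with vertices in increasing order, are:

  0-simplices (9): [v_0], [v_1], [v_2], [v_3], [v_4], [v_5], [v_6], [v_7], [v_8]
  1-simplices (27): (27 of them)
  2-simplices (18): (18 of them)

so the chain groups are C_0 ≅ Z^9, C_1 ≅ Z^27, C_2 ≅ Z^18.

Boundary ∂_1: C_1 → C_0 is given by ∂[p,q] = [q] − [p]. For instance
  ∂[v_3,v_4] = [v_4] − [v_3].
As a 9×27 matrix over Z this has rank 8, with invariant factors (1,1,1,1,1,1,1,1).

The boundary map ∂_2: C_2 → C_1 acts by ∂[p,q,r] = [q,r] − [p,r] + [p,q]. For instance
  ∂[v_0,v_4,v_8] = [v_4,v_8] − [v_0,v_8] + [v_0,v_4],
  ∂[v_3,v_6,v_8] = [v_6,v_8] − [v_3,v_8] + [v_3,v_6].
As a 27×18 matrix over Z this has rank 18, with invariant factors (1,1,1,1,1,1,1,1,1,1,1,1,1,1,1,1,1,2).

Computing H_k = (kernel of ∂_k) / (image of ∂_{k+1}):

  H_0: rank C_0 − rank ∂_1 = 9 − 8 = 1, and the invariant factors of ∂_1 are all 1, so H_0 ≅ Z.
  H_1: rank ker ∂_1 − rank ∂_2 = (27 − 8) − 18 = 1, and ∂_2 has invariant factor 2 > 1, so H_1 ≅ Z ⊕ Z/2Z.
  H_2: rank ker ∂_2 − rank ∂_3 = (18 − 18) − 0 = 0, and there is no ∂_3, so H_2 ≅ 0.

As a check, the Euler characteristic is 9 − 27 + 18 = 0, which agrees with 1 − 1 + 0 = 0.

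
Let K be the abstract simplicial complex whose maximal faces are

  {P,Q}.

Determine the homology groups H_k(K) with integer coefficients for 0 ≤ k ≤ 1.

H_0 ≅ Z,  H_1 = 0.

Take the total order P < Q on the vertex set. Then K (dimension 1) consists of the simplices:

  0-simplices (2): P, Q
  1-simplices (1): PQ

Hence C_0 ≅ Z^2, C_1 ≅ Z^1.

The boundary map ∂_1: C_1 → C_0 sends each edge [p,q] (with p < q) to q − p. For instance
  ∂PQ = Q − P.
As a 2×1 matrix over Z this has rank 1, with invariant factors (1).

Now H_k = ker ∂_k / im ∂_{k+1}, so:

  H_0: rank C_0 − rank ∂_1 = 2 − 1 = 1, and the invariant factors of ∂_1 are all 1, so H_0 ≅ Z.
  H_1: rank ker ∂_1 − rank ∂_2 = (1 − 1) − 0 = 0, and there is no ∂_2, so H_1 ≅ 0.

As a check, the Euler characteristic is 2 − 1 = 1, which agrees with 1 − 0 = 1.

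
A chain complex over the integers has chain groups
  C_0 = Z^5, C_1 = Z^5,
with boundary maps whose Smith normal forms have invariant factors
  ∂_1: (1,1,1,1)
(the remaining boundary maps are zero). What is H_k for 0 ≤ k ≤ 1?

H_0: b_0 = 5 − 0 − 4 = 1; torsion from ∂_1 factors > 1: none. So H_0 ≅ Z.
H_1: b_1 = 5 − 4 − 0 = 1; torsion from ∂_2 factors > 1: none. So H_1 ≅ Z.

H_0 ≅ Z,  H_1 ≅ Z.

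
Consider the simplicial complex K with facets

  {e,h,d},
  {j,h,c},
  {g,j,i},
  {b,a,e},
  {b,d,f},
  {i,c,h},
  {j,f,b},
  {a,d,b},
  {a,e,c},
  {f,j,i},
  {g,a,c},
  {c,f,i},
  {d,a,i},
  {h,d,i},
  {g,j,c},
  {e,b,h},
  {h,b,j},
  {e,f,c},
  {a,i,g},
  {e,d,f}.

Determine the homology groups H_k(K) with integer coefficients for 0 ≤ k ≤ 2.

Order the vertices as a < b < c < d < e < f < g < h < i < j. Listing each simplex with vertices in this order, K has dimension 2 with simplices:

  0-simplices (10): a, b, c, d, e, f, g, h, i, j
  1-simplices (30): ab, ac, ad, ae, ag, ai, bd, be, bf, bh, bj, ce, cf, cg, ch, ci, cj, de, df, dh, di, ef, eh, fi, fj, gi, gj, hi, hj, ij
  2-simplices (20): abd, abe, ace, acg, adi, agi, bdf, beh, bfj, bhj, cef, cfi, cgj, chi, chj, def, deh, dhi, fij, gij

Hence C_0 ≅ Z^10, C_1 ≅ Z^30, C_2 ≅ Z^20.

The boundary map ∂_1: C_1 → C_0 sends each edge [p,q] (with p < q) to q − p.
The resulting 10×30 matrix has rank 9, and its Smith normal form has invariant factors (1,1,1,1,1,1,1,1,1).

Boundary ∂_2: C_2 → C_1 acts by ∂[p,q,r] = [q,r] − [p,r] + [p,q]. For instance
  ∂gij = ij − gj + gi,
  ∂beh = eh − bh + be.
This gives a 30×20 integer matrix of rank 20; reducing to Smith normal form yields diagonal entries (1,1,1,1,1,1,1,1,1,1,1,1,1,1,1,1,1,1,1,2).

From H_k ≅ ker(∂_k) / im(∂_{k+1}) we obtain:

  H_0: rank C_0 − rank ∂_1 = 10 − 9 = 1, and the invariant factors of ∂_1 are all 1, so H_0 ≅ Z.
  H_1: rank ker ∂_1 − rank ∂_2 = (30 − 9) − 20 = 1, and ∂_2 has invariant factor 2 > 1, so H_1 ≅ Z × Z/2.
  H_2: rank ker ∂_2 − rank ∂_3 = (20 − 20) − 0 = 0, and there is no ∂_3, so H_2 ≅ 0.

H_0 = Z,  H_1 = Z × Z/2,  H_2 = 0.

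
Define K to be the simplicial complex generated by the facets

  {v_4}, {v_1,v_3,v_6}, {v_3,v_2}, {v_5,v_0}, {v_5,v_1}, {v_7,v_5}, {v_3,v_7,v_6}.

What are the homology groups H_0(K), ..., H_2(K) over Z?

H_0 ≅ Z^2,  H_1 ≅ Z,  H_2 = 0.

K has 8 vertices, 9 edges, 2 triangles.
rank ∂_0 = 0, rank ∂_1 = 6 ⇒ b_0 = 8 − 0 − 6 = 2; all invariant factors of ∂_1 are 1 so no torsion. So H_0 = Z^2.
rank ∂_1 = 6, rank ∂_2 = 2 ⇒ b_1 = 9 − 6 − 2 = 1; all invariant factors of ∂_2 are 1 so no torsion. So H_1 = Z.
rank ∂_2 = 2, rank ∂_3 = 0 ⇒ b_2 = 2 − 2 − 0 = 0. So H_2 = 0.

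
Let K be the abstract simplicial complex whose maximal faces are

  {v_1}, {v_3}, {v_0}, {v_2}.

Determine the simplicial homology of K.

H_0 = Z^4.

Order the vertices as v_0 < v_1 < v_2 < v_3. Listing each simplex with vertices in this order, K has dimension 0 with simplices:

  0-simplices (4): [v_0], [v_1], [v_2], [v_3]

Hence C_0 ≅ Z^4.

From H_k ≅ ker(∂_k) / im(∂_{k+1}) we obtain:

  H_0: rank C_0 − rank ∂_1 = 4 − 0 = 4, and there is no ∂_1, so H_0 = Z^4.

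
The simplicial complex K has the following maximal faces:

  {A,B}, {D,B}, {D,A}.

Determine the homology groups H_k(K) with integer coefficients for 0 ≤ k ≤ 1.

Take the total order A < B < D on the vertex set. Then K (dimension 1) consists of the simplices:

  0-simplices (3): A, B, D
  1-simplices (3): AB, AD, BD

giving chain groups C_0 ≅ Z^3, C_1 ≅ Z^3.

∂_1: C_1 → C_0 is given by ∂[p,q] = [q] − [p]. For instance
  ∂AD = D − A.
As a 3×3 matrix over Z this has rank 2, with invariant factors (1,1).

From H_k ≅ ker(∂_k) / im(∂_{k+1}) we obtain:

  H_0: rank C_0 − rank ∂_1 = 3 − 2 = 1, and the invariant factors of ∂_1 are all 1, so H_0 ≅ Z.
  H_1: rank ker ∂_1 − rank ∂_2 = (3 − 2) − 0 = 1, and there is no ∂_2, so H_1 ≅ Z.

H_0 = Z,  H_1 = Z.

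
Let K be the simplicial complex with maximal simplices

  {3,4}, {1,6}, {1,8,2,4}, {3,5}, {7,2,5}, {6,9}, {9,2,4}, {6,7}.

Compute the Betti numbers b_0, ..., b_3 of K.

Take the total order 1 < 2 < 3 < 4 < 5 < 6 < 7 < 8 < 9 on the vertex set. Then K (dimension 3) consists of the simplices:

  0-simplices (9): [1], [2], [3], [4], [5], [6], [7], [8], [9]
  1-simplices (16): [1,2], [1,4], [1,6], [1,8], [2,4], [2,5], [2,7], [2,8], [2,9], [3,4], [3,5], [4,8], [4,9], [5,7], [6,7], [6,9]
  2-simplices (6): [1,2,4], [1,2,8], [1,4,8], [2,4,8], [2,4,9], [2,5,7]
  3-simplices (1): [1,2,4,8]

so the chain groups are C_0 ≅ Z^9, C_1 ≅ Z^16, C_2 ≅ Z^6, C_3 ≅ Z^1.

Boundary ∂_1: C_1 → C_0 is given by ∂[p,q] = [q] − [p]. For instance
  ∂[2,9] = [9] − [2].
The resulting 9×16 matrix has rank 8, and its Smith normal form has invariant factors (1,1,1,1,1,1,1,1).

Boundary ∂_2: C_2 → C_1 sends each 2-simplex [p,q,r] to [q,r] − [p,r] + [p,q]. For instance
  ∂[2,4,9] = [4,9] − [2,9] + [2,4],
  ∂[1,4,8] = [4,8] − [1,8] + [1,4].
As a 16×6 matrix over Z this has rank 5, with invariant factors (1,1,1,1,1).

∂_3: C_3 → C_2 sends each 3-simplex σ to the alternating sum Σ_i (−1)^i (σ with its i-th vertex removed). For instance
  ∂[1,2,4,8] = [2,4,8] − [1,4,8] + [1,2,8] − [1,2,4].
This gives a 6×1 integer matrix of rank 1; reducing to Smith normal form yields diagonal entries (1).

Now H_k = ker ∂_k / im ∂_{k+1}, so:

  H_0: rank C_0 − rank ∂_1 = 9 − 8 = 1, and the invariant factors of ∂_1 are all 1, so H_0 = Z.
  H_1: rank ker ∂_1 − rank ∂_2 = (16 − 8) − 5 = 3, and the invariant factors of ∂_2 are all 1, so H_1 = Z^3.
  H_2: rank ker ∂_2 − rank ∂_3 = (6 − 5) − 1 = 0, and the invariant factors of ∂_3 are all 1, so H_2 = 0.
  H_3: rank ker ∂_3 − rank ∂_4 = (1 − 1) − 0 = 0, and there is no ∂_4, so H_3 = 0.

Hence the Betti numbers are b_0 = 1, b_1 = 3, b_2 = 0, b_3 = 0.

b_0 = 1, b_1 = 3, b_2 = 0, b_3 = 0.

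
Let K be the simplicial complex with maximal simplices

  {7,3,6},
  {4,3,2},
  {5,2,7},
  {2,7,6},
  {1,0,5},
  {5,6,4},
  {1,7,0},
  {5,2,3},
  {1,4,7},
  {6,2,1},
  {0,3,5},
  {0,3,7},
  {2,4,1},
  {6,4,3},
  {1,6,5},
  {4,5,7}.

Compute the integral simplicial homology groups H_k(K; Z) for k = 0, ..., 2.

K has 8 vertices, 24 edges, 16 triangles.
rank ∂_0 = 0, rank ∂_1 = 7 ⇒ b_0 = 8 − 0 − 7 = 1; all invariant factors of ∂_1 are 1 so no torsion. So H_0 = Z.
rank ∂_1 = 7, rank ∂_2 = 15 ⇒ b_1 = 24 − 7 − 15 = 2; all invariant factors of ∂_2 are 1 so no torsion. So H_1 = Z^2.
rank ∂_2 = 15, rank ∂_3 = 0 ⇒ b_2 = 16 − 15 − 0 = 1. So H_2 = Z.

H_0 ≅ Z,  H_1 ≅ Z^2,  H_2 ≅ Z.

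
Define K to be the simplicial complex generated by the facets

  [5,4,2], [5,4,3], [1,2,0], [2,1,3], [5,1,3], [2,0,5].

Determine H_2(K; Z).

H_2 ≅ 0.

Order the vertices as 0 < 1 < 2 < 3 < 4 < 5. Listing each simplex with vertices in this order, K has dimension 2 with simplices:

  0-simplices (6): [0], [1], [2], [3], [4], [5]
  1-simplices (12): [0,1], [0,2], [0,5], [1,2], [1,3], [1,5], [2,3], [2,4], [2,5], [3,4], [3,5], [4,5]
  2-simplices (6): [0,1,2], [0,2,5], [1,2,3], [1,3,5], [2,4,5], [3,4,5]

so the chain groups are C_0 ≅ Z^6, C_1 ≅ Z^12, C_2 ≅ Z^6.

Boundary ∂_1: C_1 → C_0 sends each edge [p,q] (with p < q) to q − p. For instance
  ∂[0,1] = [1] − [0].
As a 6×12 matrix over Z this has rank 5, with invariant factors (1,1,1,1,1).

The boundary map ∂_2: C_2 → C_1 sends each 2-simplex [p,q,r] to [q,r] − [p,r] + [p,q]. For instance
  ∂[2,4,5] = [4,5] − [2,5] + [2,4],
  ∂[1,3,5] = [3,5] − [1,5] + [1,3].
The 12×6 boundary matrix has rank 6 and Smith normal form diag(1,1,1,1,1,1).

From H_k ≅ ker(∂_k) / im(∂_{k+1}) we obtain:

  H_2: rank ker ∂_2 − rank ∂_3 = (6 − 6) − 0 = 0, and there is no ∂_3, so H_2 ≅ 0.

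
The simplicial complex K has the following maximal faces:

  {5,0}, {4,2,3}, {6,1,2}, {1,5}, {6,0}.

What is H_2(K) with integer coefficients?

H_2 = 0.

Fix the vertex order 0 < 1 < 2 < 3 < 4 < 5 < 6 and write every simplex with vertices in increasing order. Then dim K = 2 and the simplices of K are:

  0-simplices (7): [0], [1], [2], [3], [4], [5], [6]
  1-simplices (9): [0,5], [0,6], [1,2], [1,5], [1,6], [2,3], [2,4], [2,6], [3,4]
  2-simplices (2): [1,2,6], [2,3,4]

Hence C_0 ≅ Z^7, C_1 ≅ Z^9, C_2 ≅ Z^2.

Boundary ∂_1: C_1 → C_0 sends each edge [p,q] (with p < q) to q − p. For instance
  ∂[1,6] = [6] − [1].
As a 7×9 matrix over Z this has rank 6, with invariant factors (1,1,1,1,1,1).

∂_2: C_2 → C_1 sends each 2-simplex [p,q,r] to [q,r] − [p,r] + [p,q]. For instance
  ∂[1,2,6] = [2,6] − [1,6] + [1,2],
  ∂[2,3,4] = [3,4] − [2,4] + [2,3].
The resulting 9×2 matrix has rank 2, and its Smith normal form has invariant factors (1,1).

Computing H_k = (kernel of ∂_k) / (image of ∂_{k+1}):

  H_2: rank ker ∂_2 − rank ∂_3 = (2 − 2) − 0 = 0, and there is no ∂_3, so H_2 = 0.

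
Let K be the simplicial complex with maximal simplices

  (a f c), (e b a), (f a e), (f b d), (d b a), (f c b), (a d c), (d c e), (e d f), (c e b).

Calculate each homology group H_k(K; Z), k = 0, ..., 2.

K has 6 vertices, 15 edges, 10 triangles.
rank ∂_0 = 0, rank ∂_1 = 5 ⇒ b_0 = 6 − 0 − 5 = 1; all invariant factors of ∂_1 are 1 so no torsion. So H_0 = Z.
rank ∂_1 = 5, rank ∂_2 = 10 ⇒ b_1 = 15 − 5 − 10 = 0; ∂_2 has invariant factor(s) [2] giving torsion. So H_1 = Z_2.
rank ∂_2 = 10, rank ∂_3 = 0 ⇒ b_2 = 10 − 10 − 0 = 0. So H_2 = 0.

H_0 = Z,  H_1 = Z_2,  H_2 = 0.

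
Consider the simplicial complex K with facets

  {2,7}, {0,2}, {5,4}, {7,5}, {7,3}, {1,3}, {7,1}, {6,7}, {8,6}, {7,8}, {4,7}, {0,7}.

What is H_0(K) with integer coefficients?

H_0 = Z.

We work with the vertex ordering 0 < 1 < 2 < 3 < 4 < 5 < 6 < 7 < 8. The simplices of K, each written with vertices in increasing order, are:

  0-simplices (9): [0], [1], [2], [3], [4], [5], [6], [7], [8]
  1-simplices (12): [0,2], [0,7], [1,3], [1,7], [2,7], [3,7], [4,5], [4,7], [5,7], [6,7], [6,8], [7,8]

giving chain groups C_0 ≅ Z^9, C_1 ≅ Z^12.

Boundary ∂_1: C_1 → C_0 is given by ∂[p,q] = [q] − [p]. For instance
  ∂[6,8] = [8] − [6].
The resulting 9×12 matrix has rank 8, and its Smith normal form has invariant factors (1,1,1,1,1,1,1,1).

Reading off H_k = ker ∂_k / im ∂_{k+1}:

  H_0: rank C_0 − rank ∂_1 = 9 − 8 = 1, and the invariant factors of ∂_1 are all 1, so H_0 ≅ Z.

(K is a triangulation of a wedge of 4 circles.)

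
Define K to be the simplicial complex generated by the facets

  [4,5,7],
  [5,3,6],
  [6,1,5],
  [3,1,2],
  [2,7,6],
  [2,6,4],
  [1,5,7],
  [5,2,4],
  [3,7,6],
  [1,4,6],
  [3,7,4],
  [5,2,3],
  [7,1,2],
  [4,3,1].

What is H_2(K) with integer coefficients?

Order the vertices as 1 < 2 < 3 < 4 < 5 < 6 < 7. Listing each simplex with vertices in this order, K has dimension 2 with simplices:

  0-simplices (7): [1], [2], [3], [4], [5], [6], [7]
  1-simplices (21): [1,2], [1,3], [1,4], [1,5], [1,6], [1,7], [2,3], [2,4], [2,5], [2,6], [2,7], [3,4], [3,5], [3,6], [3,7], [4,5], [4,6], [4,7], [5,6], [5,7], [6,7]
  2-simplices (14): [1,2,3], [1,2,7], [1,3,4], [1,4,6], [1,5,6], [1,5,7], [2,3,5], [2,4,5], [2,4,6], [2,6,7], [3,4,7], [3,5,6], [3,6,7], [4,5,7]

Hence C_0 ≅ Z^7, C_1 ≅ Z^21, C_2 ≅ Z^14.

∂_1: C_1 → C_0 sends each edge [p,q] (with p < q) to q − p.
The resulting 7×21 matrix has rank 6, and its Smith normal form has invariant factors (1,1,1,1,1,1).

∂_2: C_2 → C_1 acts by ∂[p,q,r] = [q,r] − [p,r] + [p,q]. For instance
  ∂[4,5,7] = [5,7] − [4,7] + [4,5],
  ∂[1,5,7] = [5,7] − [1,7] + [1,5].
The 21×14 boundary matrix has rank 13 and Smith normal form diag(1,1,1,1,1,1,1,1,1,1,1,1,1).

Computing H_k = (kernel of ∂_k) / (image of ∂_{k+1}):

  H_2: rank ker ∂_2 − rank ∂_3 = (14 − 13) − 0 = 1, and there is no ∂_3, so H_2 = Z.

(K is a triangulation of the torus T^2.)

H_2 ≅ Z.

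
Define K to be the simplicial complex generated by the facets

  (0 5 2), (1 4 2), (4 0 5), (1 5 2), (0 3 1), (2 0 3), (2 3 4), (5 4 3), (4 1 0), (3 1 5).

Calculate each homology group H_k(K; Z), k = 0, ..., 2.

H_0 ≅ Z,  H_1 ≅ Z/2Z,  H_2 = 0.

K has 6 vertices, 15 edges, 10 triangles.
rank ∂_0 = 0, rank ∂_1 = 5 ⇒ b_0 = 6 − 0 − 5 = 1; all invariant factors of ∂_1 are 1 so no torsion. So H_0 = Z.
rank ∂_1 = 5, rank ∂_2 = 10 ⇒ b_1 = 15 − 5 − 10 = 0; ∂_2 has invariant factor(s) [2] giving torsion. So H_1 = Z/2Z.
rank ∂_2 = 10, rank ∂_3 = 0 ⇒ b_2 = 10 − 10 − 0 = 0. So H_2 = 0.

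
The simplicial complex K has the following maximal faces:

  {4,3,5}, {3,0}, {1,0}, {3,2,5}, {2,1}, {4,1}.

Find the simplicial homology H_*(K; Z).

K has 6 vertices, 9 edges, 2 triangles.
rank ∂_0 = 0, rank ∂_1 = 5 ⇒ b_0 = 6 − 0 − 5 = 1; all invariant factors of ∂_1 are 1 so no torsion. So H_0 ≅ Z.
rank ∂_1 = 5, rank ∂_2 = 2 ⇒ b_1 = 9 − 5 − 2 = 2; all invariant factors of ∂_2 are 1 so no torsion. So H_1 ≅ Z^2.
rank ∂_2 = 2, rank ∂_3 = 0 ⇒ b_2 = 2 − 2 − 0 = 0. So H_2 ≅ 0.

H_0 ≅ Z,  H_1 ≅ Z^2,  H_2 = 0.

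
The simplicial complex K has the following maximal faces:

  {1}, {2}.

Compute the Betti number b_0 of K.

K has 2 vertices.
rank ∂_0 = 0, rank ∂_1 = 0 ⇒ b_0 = 2 − 0 − 0 = 2. So H_0 = Z^2.

b_0 = 2.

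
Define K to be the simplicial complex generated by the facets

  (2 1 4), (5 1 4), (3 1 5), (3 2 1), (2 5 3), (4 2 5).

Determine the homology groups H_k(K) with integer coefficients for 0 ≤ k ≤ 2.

H_0 ≅ Z,  H_1 = 0,  H_2 ≅ Z.

K has 5 vertices, 9 edges, 6 triangles.
rank ∂_0 = 0, rank ∂_1 = 4 ⇒ b_0 = 5 − 0 − 4 = 1; all invariant factors of ∂_1 are 1 so no torsion. So H_0 ≅ Z.
rank ∂_1 = 4, rank ∂_2 = 5 ⇒ b_1 = 9 − 4 − 5 = 0; all invariant factors of ∂_2 are 1 so no torsion. So H_1 ≅ 0.
rank ∂_2 = 5, rank ∂_3 = 0 ⇒ b_2 = 6 − 5 − 0 = 1. So H_2 ≅ Z.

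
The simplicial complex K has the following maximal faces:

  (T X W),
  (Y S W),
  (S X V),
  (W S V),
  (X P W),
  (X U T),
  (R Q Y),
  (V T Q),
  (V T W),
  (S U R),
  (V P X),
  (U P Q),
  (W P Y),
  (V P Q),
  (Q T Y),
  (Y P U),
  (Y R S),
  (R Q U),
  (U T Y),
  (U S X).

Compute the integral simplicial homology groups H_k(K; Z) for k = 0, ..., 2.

H_0 ≅ Z,  H_1 ≅ Z ⊕ Z/2,  H_2 = 0.

Take the total order P < Q < R < S < T < U < V < W < X < Y on the vertex set. Then K (dimension 2) consists of the simplices:

  0-simplices (10): P, Q, R, S, T, U, V, W, X, Y
  1-simplices (30): PQ, PU, PV, PW, PX, PY, QR, QT, QU, QV, QY, RS, RU, RY, SU, SV, SW, SX, SY, TU, TV, TW, TX, TY, UX, UY, VW, VX, WX, WY
  2-simplices (20): PQU, PQV, PUY, PVX, PWX, PWY, QRU, QRY, QTV, QTY, RSU, RSY, SUX, SVW, SVX, SWY, TUX, TUY, TVW, TWX

giving chain groups C_0 ≅ Z^10, C_1 ≅ Z^30, C_2 ≅ Z^20.

The boundary map ∂_1: C_1 → C_0 sends each edge [p,q] (with p < q) to q − p.
The 10×30 boundary matrix has rank 9 and Smith normal form diag(1,1,1,1,1,1,1,1,1).

∂_2: C_2 → C_1 maps a triangle to the signed sum of its edges. For instance
  ∂QRY = RY − QY + QR,
  ∂TVW = VW − TW + TV.
As a 30×20 matrix over Z this has rank 20, with invariant factors (1,1,1,1,1,1,1,1,1,1,1,1,1,1,1,1,1,1,1,2).

Reading off H_k = ker ∂_k / im ∂_{k+1}:

  H_0: rank C_0 − rank ∂_1 = 10 − 9 = 1, and the invariant factors of ∂_1 are all 1, so H_0 ≅ Z.
  H_1: rank ker ∂_1 − rank ∂_2 = (30 − 9) − 20 = 1, and ∂_2 has invariant factor 2 > 1, so H_1 ≅ Z ⊕ Z/2.
  H_2: rank ker ∂_2 − rank ∂_3 = (20 − 20) − 0 = 0, and there is no ∂_3, so H_2 ≅ 0.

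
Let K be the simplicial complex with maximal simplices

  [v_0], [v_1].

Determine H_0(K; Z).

Take the total order v_0 < v_1 on the vertex set. Then K (dimension 0) consists of the simplices:

  0-simplices (2): [v_0], [v_1]

so the chain groups are C_0 ≅ Z^2.

Now H_k = ker ∂_k / im ∂_{k+1}, so:

  H_0: rank C_0 − rank ∂_1 = 2 − 0 = 2, and there is no ∂_1, so H_0 ≅ Z^2.

H_0 = Z^2.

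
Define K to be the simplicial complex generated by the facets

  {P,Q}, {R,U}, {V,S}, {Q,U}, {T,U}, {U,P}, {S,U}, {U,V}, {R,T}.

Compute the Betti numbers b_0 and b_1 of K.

Take the total order P < Q < R < S < T < U < V on the vertex set. Then K (dimension 1) consists of the simplices:

  0-simplices (7): P, Q, R, S, T, U, V
  1-simplices (9): PQ, PU, QU, RT, RU, SU, SV, TU, UV

so the chain groups are C_0 ≅ Z^7, C_1 ≅ Z^9.

Boundary ∂_1: C_1 → C_0 sends each edge [p,q] (with p < q) to q − p. For instance
  ∂SV = V − S.
This gives a 7×9 integer matrix of rank 6; reducing to Smith normal form yields diagonal entries (1,1,1,1,1,1).

Now H_k = ker ∂_k / im ∂_{k+1}, so:

  H_0: rank C_0 − rank ∂_1 = 7 − 6 = 1, and the invariant factors of ∂_1 are all 1, so H_0 ≅ Z.
  H_1: rank ker ∂_1 − rank ∂_2 = (9 − 6) − 0 = 3, and there is no ∂_2, so H_1 ≅ Z^3.

As a check, the Euler characteristic is 7 − 9 = -2, which agrees with 1 − 3 = -2.
(K is a triangulation of a wedge of 3 circles.)

Hence the Betti numbers are b_0 = 1, b_1 = 3.

b_0 = 1, b_1 = 3.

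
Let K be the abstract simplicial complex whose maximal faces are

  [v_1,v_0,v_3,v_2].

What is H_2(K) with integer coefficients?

H_2 ≅ 0.

Take the total order v_0 < v_1 < v_2 < v_3 on the vertex set. Then K (dimension 3) consists of the simplices:

  0-simplices (4): [v_0], [v_1], [v_2], [v_3]
  1-simplices (6): [v_0,v_1], [v_0,v_2], [v_0,v_3], [v_1,v_2], [v_1,v_3], [v_2,v_3]
  2-simplices (4): [v_0,v_1,v_2], [v_0,v_1,v_3], [v_0,v_2,v_3], [v_1,v_2,v_3]
  3-simplices (1): [v_0,v_1,v_2,v_3]

so the chain groups are C_0 ≅ Z^4, C_1 ≅ Z^6, C_2 ≅ Z^4, C_3 ≅ Z^1.

The boundary map ∂_1: C_1 → C_0 maps an edge to its endpoints' difference, ∂[p,q] = q − p. For instance
  ∂[v_0,v_1] = [v_1] − [v_0].
The resulting 4×6 matrix has rank 3, and its Smith normal form has invariant factors (1,1,1).

Boundary ∂_2: C_2 → C_1 acts by ∂[p,q,r] = [q,r] − [p,r] + [p,q]. For instance
  ∂[v_0,v_2,v_3] = [v_2,v_3] − [v_0,v_3] + [v_0,v_2],
  ∂[v_0,v_1,v_2] = [v_1,v_2] − [v_0,v_2] + [v_0,v_1].
As a 6×4 matrix over Z this has rank 3, with invariant factors (1,1,1).

The boundary map ∂_3: C_3 → C_2 sends each 3-simplex σ to the alternating sum Σ_i (−1)^i (σ with its i-th vertex removed). For instance
  ∂[v_0,v_1,v_2,v_3] = [v_1,v_2,v_3] − [v_0,v_2,v_3] + [v_0,v_1,v_3] − [v_0,v_1,v_2].
The resulting 4×1 matrix has rank 1, and its Smith normal form has invariant factors (1).

Reading off H_k = ker ∂_k / im ∂_{k+1}:

  H_2: rank ker ∂_2 − rank ∂_3 = (4 − 3) − 1 = 0, and the invariant factors of ∂_3 are all 1, so H_2 = 0.

(K is a triangulation of the 3-simplex.)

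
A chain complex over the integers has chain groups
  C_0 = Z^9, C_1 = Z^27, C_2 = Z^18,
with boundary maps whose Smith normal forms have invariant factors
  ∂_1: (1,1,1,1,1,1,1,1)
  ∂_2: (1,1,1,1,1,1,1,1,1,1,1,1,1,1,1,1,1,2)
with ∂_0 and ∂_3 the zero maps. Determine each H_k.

H_0: b_0 = 9 − 0 − 8 = 1; torsion from ∂_1 factors > 1: none. So H_0 ≅ Z.
H_1: b_1 = 27 − 8 − 18 = 1; torsion from ∂_2 factors > 1: [2]. So H_1 ≅ Z ⊕ Z/2Z.
H_2: b_2 = 18 − 18 − 0 = 0; torsion from ∂_3 factors > 1: none. So H_2 ≅ 0.

H_0 ≅ Z,  H_1 ≅ Z ⊕ Z/2Z,  H_2 = 0.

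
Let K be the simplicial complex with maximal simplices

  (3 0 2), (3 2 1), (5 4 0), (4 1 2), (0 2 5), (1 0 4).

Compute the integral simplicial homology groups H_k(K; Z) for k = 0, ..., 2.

Take the total order 0 < 1 < 2 < 3 < 4 < 5 on the vertex set. Then K (dimension 2) consists of the simplices:

  0-simplices (6): [0], [1], [2], [3], [4], [5]
  1-simplices (12): [0,1], [0,2], [0,3], [0,4], [0,5], [1,2], [1,3], [1,4], [2,3], [2,4], [2,5], [4,5]
  2-simplices (6): [0,1,4], [0,2,3], [0,2,5], [0,4,5], [1,2,3], [1,2,4]

Hence C_0 ≅ Z^6, C_1 ≅ Z^12, C_2 ≅ Z^6.

∂_1: C_1 → C_0 is given by ∂[p,q] = [q] − [p].
This gives a 6×12 integer matrix of rank 5; reducing to Smith normal form yields diagonal entries (1,1,1,1,1).

∂_2: C_2 → C_1 maps a triangle to the signed sum of its edges. For instance
  ∂[0,2,3] = [2,3] − [0,3] + [0,2],
  ∂[0,4,5] = [4,5] − [0,5] + [0,4].
The resulting 12×6 matrix has rank 6, and its Smith normal form has invariant factors (1,1,1,1,1,1).

Reading off H_k = ker ∂_k / im ∂_{k+1}:

  H_0: rank C_0 − rank ∂_1 = 6 − 5 = 1, and the invariant factors of ∂_1 are all 1, so H_0 = Z.
  H_1: rank ker ∂_1 − rank ∂_2 = (12 − 5) − 6 = 1, and the invariant factors of ∂_2 are all 1, so H_1 = Z.
  H_2: rank ker ∂_2 − rank ∂_3 = (6 − 6) − 0 = 0, and there is no ∂_3, so H_2 = 0.

As a check, the Euler characteristic is 6 − 12 + 6 = 0, which agrees with 1 − 1 + 0 = 0.

H_0 ≅ Z,  H_1 ≅ Z,  H_2 = 0.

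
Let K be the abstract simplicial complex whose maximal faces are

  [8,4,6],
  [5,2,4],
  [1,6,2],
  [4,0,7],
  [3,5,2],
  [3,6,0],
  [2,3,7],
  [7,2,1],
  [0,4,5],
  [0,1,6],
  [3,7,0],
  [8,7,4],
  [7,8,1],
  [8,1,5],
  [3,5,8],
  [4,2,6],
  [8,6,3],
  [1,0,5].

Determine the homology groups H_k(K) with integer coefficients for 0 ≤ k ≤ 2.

Order the vertices as 0 < 1 < 2 < 3 < 4 < 5 < 6 < 7 < 8. Listing each simplex with vertices in this order, K has dimension 2 with simplices:

  0-simplices (9): [0], [1], [2], [3], [4], [5], [6], [7], [8]
  1-simplices (27): (27 of them)
  2-simplices (18): [0,1,5], [0,1,6], [0,3,6], [0,3,7], [0,4,5], [0,4,7], [1,2,6], [1,2,7], [1,5,8], [1,7,8], [2,3,5], [2,3,7], [2,4,5], [2,4,6], [3,5,8], [3,6,8], [4,6,8], [4,7,8]

Hence C_0 ≅ Z^9, C_1 ≅ Z^27, C_2 ≅ Z^18.

∂_1: C_1 → C_0 sends each edge [p,q] (with p < q) to q − p. For instance
  ∂[1,8] = [8] − [1].
The resulting 9×27 matrix has rank 8, and its Smith normal form has invariant factors (1,1,1,1,1,1,1,1).

Boundary ∂_2: C_2 → C_1 sends each 2-simplex [p,q,r] to [q,r] − [p,r] + [p,q]. For instance
  ∂[2,4,5] = [4,5] − [2,5] + [2,4],
  ∂[2,3,5] = [3,5] − [2,5] + [2,3].
As a 27×18 matrix over Z this has rank 17, with invariant factors (1,1,1,1,1,1,1,1,1,1,1,1,1,1,1,1,1).

From H_k ≅ ker(∂_k) / im(∂_{k+1}) we obtain:

  H_0: rank C_0 − rank ∂_1 = 9 − 8 = 1, and the invariant factors of ∂_1 are all 1, so H_0 = Z.
  H_1: rank ker ∂_1 − rank ∂_2 = (27 − 8) − 17 = 2, and the invariant factors of ∂_2 are all 1, so H_1 = Z^2.
  H_2: rank ker ∂_2 − rank ∂_3 = (18 − 17) − 0 = 1, and there is no ∂_3, so H_2 = Z.

H_0 ≅ Z,  H_1 ≅ Z^2,  H_2 ≅ Z.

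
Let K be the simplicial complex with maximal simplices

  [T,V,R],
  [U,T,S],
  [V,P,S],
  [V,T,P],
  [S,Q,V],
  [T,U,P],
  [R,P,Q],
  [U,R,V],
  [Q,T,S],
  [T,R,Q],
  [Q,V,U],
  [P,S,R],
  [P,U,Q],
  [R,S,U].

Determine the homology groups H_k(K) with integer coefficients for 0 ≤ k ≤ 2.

H_0 ≅ Z,  H_1 ≅ Z^2,  H_2 ≅ Z.

Order the vertices as P < Q < R < S < T < U < V. Listing each simplex with vertices in this order, K has dimension 2 with simplices:

  0-simplices (7): P, Q, R, S, T, U, V
  1-simplices (21): PQ, PR, PS, PT, PU, PV, QR, QS, QT, QU, QV, RS, RT, RU, RV, ST, SU, SV, TU, TV, UV
  2-simplices (14): PQR, PQU, PRS, PSV, PTU, PTV, QRT, QST, QSV, QUV, RSU, RTV, RUV, STU

Hence C_0 ≅ Z^7, C_1 ≅ Z^21, C_2 ≅ Z^14.

Boundary ∂_1: C_1 → C_0 is given by ∂[p,q] = [q] − [p]. For instance
  ∂TU = U − T.
The resulting 7×21 matrix has rank 6, and its Smith normal form has invariant factors (1,1,1,1,1,1).

Boundary ∂_2: C_2 → C_1 maps a triangle to the signed sum of its edges. For instance
  ∂PRS = RS − PS + PR,
  ∂PTV = TV − PV + PT.
This gives a 21×14 integer matrix of rank 13; reducing to Smith normal form yields diagonal entries (1,1,1,1,1,1,1,1,1,1,1,1,1).

Computing H_k = (kernel of ∂_k) / (image of ∂_{k+1}):

  H_0: rank C_0 − rank ∂_1 = 7 − 6 = 1, and the invariant factors of ∂_1 are all 1, so H_0 ≅ Z.
  H_1: rank ker ∂_1 − rank ∂_2 = (21 − 6) − 13 = 2, and the invariant factors of ∂_2 are all 1, so H_1 ≅ Z^2.
  H_2: rank ker ∂_2 − rank ∂_3 = (14 − 13) − 0 = 1, and there is no ∂_3, so H_2 ≅ Z.

As a check, the Euler characteristic is 7 − 21 + 14 = 0, which agrees with 1 − 2 + 1 = 0.
(K is a triangulation of the torus T^2.)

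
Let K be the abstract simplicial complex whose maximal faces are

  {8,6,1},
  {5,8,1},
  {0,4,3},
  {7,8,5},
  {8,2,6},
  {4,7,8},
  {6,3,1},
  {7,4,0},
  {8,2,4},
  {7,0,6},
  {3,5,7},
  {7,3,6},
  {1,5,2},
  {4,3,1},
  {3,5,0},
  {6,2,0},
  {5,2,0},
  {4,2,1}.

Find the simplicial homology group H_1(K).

Fix the vertex order 0 < 1 < 2 < 3 < 4 < 5 < 6 < 7 < 8 and write every simplex with vertices in increasing order. Then dim K = 2 and the simplices of K are:

  0-simplices (9): [0], [1], [2], [3], [4], [5], [6], [7], [8]
  1-simplices (27): (27 of them)
  2-simplices (18): [0,2,5], [0,2,6], [0,3,4], [0,3,5], [0,4,7], [0,6,7], [1,2,4], [1,2,5], [1,3,4], [1,3,6], [1,5,8], [1,6,8], [2,4,8], [2,6,8], [3,5,7], [3,6,7], [4,7,8], [5,7,8]

giving chain groups C_0 ≅ Z^9, C_1 ≅ Z^27, C_2 ≅ Z^18.

∂_1: C_1 → C_0 sends each edge [p,q] (with p < q) to q − p.
The 9×27 boundary matrix has rank 8 and Smith normal form diag(1,1,1,1,1,1,1,1).

Boundary ∂_2: C_2 → C_1 maps a triangle to the signed sum of its edges. For instance
  ∂[1,3,6] = [3,6] − [1,6] + [1,3],
  ∂[0,2,6] = [2,6] − [0,6] + [0,2].
The resulting 27×18 matrix has rank 18, and its Smith normal form has invariant factors (1,1,1,1,1,1,1,1,1,1,1,1,1,1,1,1,1,2).

Computing H_k = (kernel of ∂_k) / (image of ∂_{k+1}):

  H_1: rank ker ∂_1 − rank ∂_2 = (27 − 8) − 18 = 1, and ∂_2 has invariant factor 2 > 1, so H_1 = Z ⊕ Z_2.

(K is a triangulation of the Klein bottle.)

H_1 ≅ Z ⊕ Z_2.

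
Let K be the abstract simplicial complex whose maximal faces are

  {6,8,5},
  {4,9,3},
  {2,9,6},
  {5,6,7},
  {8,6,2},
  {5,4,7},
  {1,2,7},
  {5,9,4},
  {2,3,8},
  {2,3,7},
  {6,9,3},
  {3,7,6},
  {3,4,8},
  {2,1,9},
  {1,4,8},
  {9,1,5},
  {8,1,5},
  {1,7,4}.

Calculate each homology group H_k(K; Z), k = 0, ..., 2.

H_0 ≅ Z,  H_1 ≅ Z ⊕ Z/2Z,  H_2 = 0.

Fix the vertex order 1 < 2 < 3 < 4 < 5 < 6 < 7 < 8 < 9 and write every simplex with vertices in increasing order. Then dim K = 2 and the simplices of K are:

  0-simplices (9): [1], [2], [3], [4], [5], [6], [7], [8], [9]
  1-simplices (27): (27 of them)
  2-simplices (18): [1,2,7], [1,2,9], [1,4,7], [1,4,8], [1,5,8], [1,5,9], [2,3,7], [2,3,8], [2,6,8], [2,6,9], [3,4,8], [3,4,9], [3,6,7], [3,6,9], [4,5,7], [4,5,9], [5,6,7], [5,6,8]

Hence C_0 ≅ Z^9, C_1 ≅ Z^27, C_2 ≅ Z^18.

Boundary ∂_1: C_1 → C_0 maps an edge to its endpoints' difference, ∂[p,q] = q − p.
The resulting 9×27 matrix has rank 8, and its Smith normal form has invariant factors (1,1,1,1,1,1,1,1).

Boundary ∂_2: C_2 → C_1 acts by ∂[p,q,r] = [q,r] − [p,r] + [p,q]. For instance
  ∂[2,3,7] = [3,7] − [2,7] + [2,3],
  ∂[4,5,7] = [5,7] − [4,7] + [4,5].
The 27×18 boundary matrix has rank 18 and Smith normal form diag(1,1,1,1,1,1,1,1,1,1,1,1,1,1,1,1,1,2).

Computing H_k = (kernel of ∂_k) / (image of ∂_{k+1}):

  H_0: rank C_0 − rank ∂_1 = 9 − 8 = 1, and the invariant factors of ∂_1 are all 1, so H_0 ≅ Z.
  H_1: rank ker ∂_1 − rank ∂_2 = (27 − 8) − 18 = 1, and ∂_2 has invariant factor 2 > 1, so H_1 ≅ Z ⊕ Z/2Z.
  H_2: rank ker ∂_2 − rank ∂_3 = (18 − 18) − 0 = 0, and there is no ∂_3, so H_2 ≅ 0.

As a check, the Euler characteristic is 9 − 27 + 18 = 0, which agrees with 1 − 1 + 0 = 0.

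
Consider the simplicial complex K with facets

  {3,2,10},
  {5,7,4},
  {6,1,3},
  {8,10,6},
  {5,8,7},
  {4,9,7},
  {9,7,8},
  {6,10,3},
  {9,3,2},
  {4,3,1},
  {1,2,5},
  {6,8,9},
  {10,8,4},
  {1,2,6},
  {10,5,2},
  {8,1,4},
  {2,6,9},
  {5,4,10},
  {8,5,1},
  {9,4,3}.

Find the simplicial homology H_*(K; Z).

Order the vertices as 1 < 2 < 3 < 4 < 5 < 6 < 7 < 8 < 9 < 10. Listing each simplex with vertices in this order, K has dimension 2 with simplices:

  0-simplices (10): [1], [2], [3], [4], [5], [6], [7], [8], [9], [10]
  1-simplices (30): (30 of them)
  2-simplices (20): (20 of them)

Hence C_0 ≅ Z^10, C_1 ≅ Z^30, C_2 ≅ Z^20.

Boundary ∂_1: C_1 → C_0 is given by ∂[p,q] = [q] − [p]. For instance
  ∂[5,7] = [7] − [5].
As a 10×30 matrix over Z this has rank 9, with invariant factors (1,1,1,1,1,1,1,1,1).

∂_2: C_2 → C_1 maps a triangle to the signed sum of its edges. For instance
  ∂[5,7,8] = [7,8] − [5,8] + [5,7],
  ∂[1,2,5] = [2,5] − [1,5] + [1,2].
This gives a 30×20 integer matrix of rank 20; reducing to Smith normal form yields diagonal entries (1,1,1,1,1,1,1,1,1,1,1,1,1,1,1,1,1,1,1,2).

Reading off H_k = ker ∂_k / im ∂_{k+1}:

  H_0: rank C_0 − rank ∂_1 = 10 − 9 = 1, and the invariant factors of ∂_1 are all 1, so H_0 = Z.
  H_1: rank ker ∂_1 − rank ∂_2 = (30 − 9) − 20 = 1, and ∂_2 has invariant factor 2 > 1, so H_1 = Z ⊕ Z/2.
  H_2: rank ker ∂_2 − rank ∂_3 = (20 − 20) − 0 = 0, and there is no ∂_3, so H_2 = 0.

H_0 ≅ Z,  H_1 ≅ Z ⊕ Z/2,  H_2 = 0.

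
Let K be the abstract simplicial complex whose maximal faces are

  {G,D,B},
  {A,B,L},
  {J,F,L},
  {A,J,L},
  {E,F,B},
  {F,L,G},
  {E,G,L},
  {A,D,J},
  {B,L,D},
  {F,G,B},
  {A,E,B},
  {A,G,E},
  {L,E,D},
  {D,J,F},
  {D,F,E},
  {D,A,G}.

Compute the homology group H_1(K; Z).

H_1 = Z^2.

Fix the vertex order A < B < D < E < F < G < J < L and write every simplex with vertices in increasing order. Then dim K = 2 and the simplices of K are:

  0-simplices (8): A, B, D, E, F, G, J, L
  1-simplices (24): AB, AD, AE, AG, AJ, AL, BD, BE, BF, BG, BL, DE, DF, DG, DJ, DL, EF, EG, EL, FG, FJ, FL, GL, JL
  2-simplices (16): ABE, ABL, ADG, ADJ, AEG, AJL, BDG, BDL, BEF, BFG, DEF, DEL, DFJ, EGL, FGL, FJL

so the chain groups are C_0 ≅ Z^8, C_1 ≅ Z^24, C_2 ≅ Z^16.

Boundary ∂_1: C_1 → C_0 is given by ∂[p,q] = [q] − [p]. For instance
  ∂EF = F − E.
The resulting 8×24 matrix has rank 7, and its Smith normal form has invariant factors (1,1,1,1,1,1,1).

Boundary ∂_2: C_2 → C_1 maps a triangle to the signed sum of its edges. For instance
  ∂DEL = EL − DL + DE,
  ∂AEG = EG − AG + AE.
The resulting 24×16 matrix has rank 15, and its Smith normal form has invariant factors (1,1,1,1,1,1,1,1,1,1,1,1,1,1,1).

Now H_k = ker ∂_k / im ∂_{k+1}, so:

  H_1: rank ker ∂_1 − rank ∂_2 = (24 − 7) − 15 = 2, and the invariant factors of ∂_2 are all 1, so H_1 ≅ Z^2.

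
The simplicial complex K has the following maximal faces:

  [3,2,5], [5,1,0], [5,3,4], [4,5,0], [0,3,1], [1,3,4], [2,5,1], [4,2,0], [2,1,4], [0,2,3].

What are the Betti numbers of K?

K has 6 vertices, 15 edges, 10 triangles.
rank ∂_0 = 0, rank ∂_1 = 5 ⇒ b_0 = 6 − 0 − 5 = 1; all invariant factors of ∂_1 are 1 so no torsion. So H_0 ≅ Z.
rank ∂_1 = 5, rank ∂_2 = 10 ⇒ b_1 = 15 − 5 − 10 = 0; ∂_2 has invariant factor(s) [2] giving torsion. So H_1 ≅ Z_2.
rank ∂_2 = 10, rank ∂_3 = 0 ⇒ b_2 = 10 − 10 − 0 = 0. So H_2 ≅ 0.

b_0 = 1, b_1 = 0, b_2 = 0.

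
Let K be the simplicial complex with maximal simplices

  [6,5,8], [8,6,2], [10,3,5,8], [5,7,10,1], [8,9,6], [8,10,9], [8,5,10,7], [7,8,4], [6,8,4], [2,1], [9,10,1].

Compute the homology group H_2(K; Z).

H_2 ≅ 0.

Order the vertices as 1 < 2 < 3 < 4 < 5 < 6 < 7 < 8 < 9 < 10. Listing each simplex with vertices in this order, K has dimension 3 with simplices:

  0-simplices (10): [1], [2], [3], [4], [5], [6], [7], [8], [9], [10]
  1-simplices (24): (24 of them)
  2-simplices (17): [1,5,7], [1,5,10], [1,7,10], [1,9,10], [2,6,8], [3,5,8], [3,5,10], [3,8,10], [4,6,8], [4,7,8], [5,6,8], [5,7,8], [5,7,10], [5,8,10], [6,8,9], [7,8,10], [8,9,10]
  3-simplices (3): [1,5,7,10], [3,5,8,10], [5,7,8,10]

giving chain groups C_0 ≅ Z^10, C_1 ≅ Z^24, C_2 ≅ Z^17, C_3 ≅ Z^3.

∂_1: C_1 → C_0 sends each edge [p,q] (with p < q) to q − p. For instance
  ∂[1,9] = [9] − [1].
As a 10×24 matrix over Z this has rank 9, with invariant factors (1,1,1,1,1,1,1,1,1).

∂_2: C_2 → C_1 acts by ∂[p,q,r] = [q,r] − [p,r] + [p,q]. For instance
  ∂[1,7,10] = [7,10] − [1,10] + [1,7],
  ∂[6,8,9] = [8,9] − [6,9] + [6,8].
The resulting 24×17 matrix has rank 14, and its Smith normal form has invariant factors (1,1,1,1,1,1,1,1,1,1,1,1,1,1).

Boundary ∂_3: C_3 → C_2 sends each 3-simplex σ to the alternating sum Σ_i (−1)^i (σ with its i-th vertex removed). For instance
  ∂[3,5,8,10] = [5,8,10] − [3,8,10] + [3,5,10] − [3,5,8],
  ∂[1,5,7,10] = [5,7,10] − [1,7,10] + [1,5,10] − [1,5,7].
As a 17×3 matrix over Z this has rank 3, with invariant factors (1,1,1).

Reading off H_k = ker ∂_k / im ∂_{k+1}:

  H_2: rank ker ∂_2 − rank ∂_3 = (17 − 14) − 3 = 0, and the invariant factors of ∂_3 are all 1, so H_2 ≅ 0.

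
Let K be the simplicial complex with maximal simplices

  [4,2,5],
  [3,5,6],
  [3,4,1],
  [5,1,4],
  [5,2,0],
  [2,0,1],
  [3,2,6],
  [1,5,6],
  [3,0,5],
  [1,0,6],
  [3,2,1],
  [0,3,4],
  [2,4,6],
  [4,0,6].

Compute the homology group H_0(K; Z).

Order the vertices as 0 < 1 < 2 < 3 < 4 < 5 < 6. Listing each simplex with vertices in this order, K has dimension 2 with simplices:

  0-simplices (7): [0], [1], [2], [3], [4], [5], [6]
  1-simplices (21): [0,1], [0,2], [0,3], [0,4], [0,5], [0,6], [1,2], [1,3], [1,4], [1,5], [1,6], [2,3], [2,4], [2,5], [2,6], [3,4], [3,5], [3,6], [4,5], [4,6], [5,6]
  2-simplices (14): [0,1,2], [0,1,6], [0,2,5], [0,3,4], [0,3,5], [0,4,6], [1,2,3], [1,3,4], [1,4,5], [1,5,6], [2,3,6], [2,4,5], [2,4,6], [3,5,6]

Hence C_0 ≅ Z^7, C_1 ≅ Z^21, C_2 ≅ Z^14.

The boundary map ∂_1: C_1 → C_0 is given by ∂[p,q] = [q] − [p].
As a 7×21 matrix over Z this has rank 6, with invariant factors (1,1,1,1,1,1).

The boundary map ∂_2: C_2 → C_1 acts by ∂[p,q,r] = [q,r] − [p,r] + [p,q]. For instance
  ∂[0,4,6] = [4,6] − [0,6] + [0,4],
  ∂[3,5,6] = [5,6] − [3,6] + [3,5].
The 21×14 boundary matrix has rank 13 and Smith normal form diag(1,1,1,1,1,1,1,1,1,1,1,1,1).

Computing H_k = (kernel of ∂_k) / (image of ∂_{k+1}):

  H_0: rank C_0 − rank ∂_1 = 7 − 6 = 1, and the invariant factors of ∂_1 are all 1, so H_0 ≅ Z.

H_0 ≅ Z.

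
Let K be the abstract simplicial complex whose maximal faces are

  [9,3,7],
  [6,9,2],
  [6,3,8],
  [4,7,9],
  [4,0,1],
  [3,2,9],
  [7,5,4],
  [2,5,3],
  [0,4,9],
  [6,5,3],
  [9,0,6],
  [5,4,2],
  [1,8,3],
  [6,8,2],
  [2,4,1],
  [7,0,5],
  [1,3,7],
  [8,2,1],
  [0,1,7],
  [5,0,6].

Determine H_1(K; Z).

K has 10 vertices, 30 edges, 20 triangles.
rank ∂_1 = 9, rank ∂_2 = 20 ⇒ b_1 = 30 − 9 − 20 = 1; ∂_2 has invariant factor(s) [2] giving torsion. So H_1 ≅ Z ⊕ Z_2.

H_1 = Z ⊕ Z_2.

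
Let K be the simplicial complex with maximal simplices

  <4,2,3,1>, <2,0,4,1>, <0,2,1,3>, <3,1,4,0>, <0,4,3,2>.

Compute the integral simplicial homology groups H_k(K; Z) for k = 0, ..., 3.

H_0 = Z,  H_1 = 0,  H_2 = 0,  H_3 = Z.

Take the total order 0 < 1 < 2 < 3 < 4 on the vertex set. Then K (dimension 3) consists of the simplices:

  0-simplices (5): [0], [1], [2], [3], [4]
  1-simplices (10): [0,1], [0,2], [0,3], [0,4], [1,2], [1,3], [1,4], [2,3], [2,4], [3,4]
  2-simplices (10): [0,1,2], [0,1,3], [0,1,4], [0,2,3], [0,2,4], [0,3,4], [1,2,3], [1,2,4], [1,3,4], [2,3,4]
  3-simplices (5): [0,1,2,3], [0,1,2,4], [0,1,3,4], [0,2,3,4], [1,2,3,4]

so the chain groups are C_0 ≅ Z^5, C_1 ≅ Z^10, C_2 ≅ Z^10, C_3 ≅ Z^5.

The boundary map ∂_1: C_1 → C_0 maps an edge to its endpoints' difference, ∂[p,q] = q − p.
As a 5×10 matrix over Z this has rank 4, with invariant factors (1,1,1,1).

The boundary map ∂_2: C_2 → C_1 sends each 2-simplex [p,q,r] to [q,r] − [p,r] + [p,q]. For instance
  ∂[0,2,4] = [2,4] − [0,4] + [0,2],
  ∂[1,2,4] = [2,4] − [1,4] + [1,2].
As a 10×10 matrix over Z this has rank 6, with invariant factors (1,1,1,1,1,1).

∂_3: C_3 → C_2 sends each 3-simplex σ to the alternating sum Σ_i (−1)^i (σ with its i-th vertex removed). For instance
  ∂[0,1,2,3] = [1,2,3] − [0,2,3] + [0,1,3] − [0,1,2],
  ∂[0,2,3,4] = [2,3,4] − [0,3,4] + [0,2,4] − [0,2,3].
The 10×5 boundary matrix has rank 4 and Smith normal form diag(1,1,1,1).

Computing H_k = (kernel of ∂_k) / (image of ∂_{k+1}):

  H_0: rank C_0 − rank ∂_1 = 5 − 4 = 1, and the invariant factors of ∂_1 are all 1, so H_0 = Z.
  H_1: rank ker ∂_1 − rank ∂_2 = (10 − 4) − 6 = 0, and the invariant factors of ∂_2 are all 1, so H_1 = 0.
  H_2: rank ker ∂_2 − rank ∂_3 = (10 − 6) − 4 = 0, and the invariant factors of ∂_3 are all 1, so H_2 = 0.
  H_3: rank ker ∂_3 − rank ∂_4 = (5 − 4) − 0 = 1, and there is no ∂_4, so H_3 = Z.

As a check, the Euler characteristic is 5 − 10 + 10 − 5 = 0, which agrees with 1 − 0 + 0 − 1 = 0.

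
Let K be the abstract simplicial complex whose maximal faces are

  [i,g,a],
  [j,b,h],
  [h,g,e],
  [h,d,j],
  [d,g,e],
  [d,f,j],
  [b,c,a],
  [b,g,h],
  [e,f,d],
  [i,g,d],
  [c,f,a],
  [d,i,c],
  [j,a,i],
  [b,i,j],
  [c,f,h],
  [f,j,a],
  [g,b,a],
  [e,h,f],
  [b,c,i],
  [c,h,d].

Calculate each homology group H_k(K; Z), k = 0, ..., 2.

Take the total order a < b < c < d < e < f < g < h < i < j on the vertex set. Then K (dimension 2) consists of the simplices:

  0-simplices (10): a, b, c, d, e, f, g, h, i, j
  1-simplices (30): ab, ac, af, ag, ai, aj, bc, bg, bh, bi, bj, cd, cf, ch, ci, de, df, dg, dh, di, dj, ef, eg, eh, fh, fj, gh, gi, hj, ij
  2-simplices (20): abc, abg, acf, afj, agi, aij, bci, bgh, bhj, bij, cdh, cdi, cfh, def, deg, dfj, dgi, dhj, efh, egh

so the chain groups are C_0 ≅ Z^10, C_1 ≅ Z^30, C_2 ≅ Z^20.

The boundary map ∂_1: C_1 → C_0 sends each edge [p,q] (with p < q) to q − p.
As a 10×30 matrix over Z this has rank 9, with invariant factors (1,1,1,1,1,1,1,1,1).

Boundary ∂_2: C_2 → C_1 maps a triangle to the signed sum of its edges. For instance
  ∂bhj = hj − bj + bh,
  ∂bci = ci − bi + bc.
The resulting 30×20 matrix has rank 20, and its Smith normal form has invariant factors (1,1,1,1,1,1,1,1,1,1,1,1,1,1,1,1,1,1,1,2).

Reading off H_k = ker ∂_k / im ∂_{k+1}:

  H_0: rank C_0 − rank ∂_1 = 10 − 9 = 1, and the invariant factors of ∂_1 are all 1, so H_0 ≅ Z.
  H_1: rank ker ∂_1 − rank ∂_2 = (30 − 9) − 20 = 1, and ∂_2 has invariant factor 2 > 1, so H_1 ≅ Z ⊕ Z/2.
  H_2: rank ker ∂_2 − rank ∂_3 = (20 − 20) − 0 = 0, and there is no ∂_3, so H_2 ≅ 0.

As a check, the Euler characteristic is 10 − 30 + 20 = 0, which agrees with 1 − 1 + 0 = 0.

H_0 ≅ Z,  H_1 ≅ Z ⊕ Z/2,  H_2 = 0.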